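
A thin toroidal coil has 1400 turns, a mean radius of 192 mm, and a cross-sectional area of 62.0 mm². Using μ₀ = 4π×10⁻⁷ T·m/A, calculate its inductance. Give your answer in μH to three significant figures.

L ≈ 127 μH

For a thin toroid, L = μ₀N²A/(2πR).
L = (4π×10⁻⁷)(1400)²(6.200×10^-5) / (2π×0.192 m) = 1.266×10^-4 H.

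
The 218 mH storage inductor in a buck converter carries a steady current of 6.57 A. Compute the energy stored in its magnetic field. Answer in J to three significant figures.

U ≈ 4.70 J

Stored magnetic energy: U = ½LI².
U = ½(0.218 H)(6.57 A)² = 4.70497 J.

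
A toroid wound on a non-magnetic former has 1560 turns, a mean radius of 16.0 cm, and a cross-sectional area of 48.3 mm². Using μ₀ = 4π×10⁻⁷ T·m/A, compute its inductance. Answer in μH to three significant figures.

For a thin toroid, L = μ₀N²A/(2πR).
L = (4π×10⁻⁷)(1560)²(4.830×10^-5) / (2π×0.16 m) = 1.469×10^-4 H.

L ≈ 147 μH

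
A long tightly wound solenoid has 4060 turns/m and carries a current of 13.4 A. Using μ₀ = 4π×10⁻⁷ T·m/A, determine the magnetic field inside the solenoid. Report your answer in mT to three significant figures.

Inside a long solenoid, B = μ₀nI.
B = (4π×10⁻⁷)(4.060×10^3 m⁻¹)(13.4 A) = 6.837×10^-2 T.

B ≈ 68.4 mT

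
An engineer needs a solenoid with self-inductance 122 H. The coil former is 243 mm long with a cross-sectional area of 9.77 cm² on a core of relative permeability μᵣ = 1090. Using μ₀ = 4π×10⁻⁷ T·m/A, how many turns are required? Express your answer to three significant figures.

N ≈ 4710 turns

A = 9.77 cm² = 9.770×10^-4 m².
From L = μ₀μᵣN²A/ℓ, N = √(Lℓ / (μ₀μᵣA)).
N = √[(122)(0.243) / ((4π×10⁻⁷)(1090)×9.770×10^-4)] = √(2.215×10^7) ≈ 4706.7.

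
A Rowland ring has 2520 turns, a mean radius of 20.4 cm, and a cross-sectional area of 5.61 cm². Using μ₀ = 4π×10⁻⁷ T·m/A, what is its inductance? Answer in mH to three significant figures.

For a thin toroid, L = μ₀N²A/(2πR).
L = (4π×10⁻⁷)(2520)²(5.610×10^-4) / (2π×0.204 m) = 3.493×10^-3 H.

L ≈ 3.49 mH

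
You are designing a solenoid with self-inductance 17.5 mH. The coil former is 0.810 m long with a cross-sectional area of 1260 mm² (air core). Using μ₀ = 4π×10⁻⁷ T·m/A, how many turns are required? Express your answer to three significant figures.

A = 1260 mm² = 1.260×10^-3 m².
From L = μ₀N²A/ℓ, N = √(Lℓ / (μ₀A)).
N = √[(1.750×10^-2)(0.81) / ((4π×10⁻⁷)×1.260×10^-3)] = √(8.952×10^6) ≈ 2992.1.

N ≈ 2990 turns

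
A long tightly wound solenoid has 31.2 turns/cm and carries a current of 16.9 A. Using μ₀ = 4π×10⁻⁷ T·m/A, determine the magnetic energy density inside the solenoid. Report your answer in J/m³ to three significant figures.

u ≈ 1750 J/m³

B = μ₀nI = (4π×10⁻⁷)(3.120×10^3)(16.9) = 6.626×10^-2 T.
u = B²/(2μ₀) = (6.626×10^-2)²/(2×4π×10⁻⁷) = 1.747×10^3 J/m³.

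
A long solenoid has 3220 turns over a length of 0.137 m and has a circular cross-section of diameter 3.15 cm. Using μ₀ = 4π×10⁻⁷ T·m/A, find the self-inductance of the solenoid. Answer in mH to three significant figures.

L ≈ 74.1 mH

A = π(d/2)² = π(1.575×10^-2 m)² = 7.793×10^-4 m².
For a long solenoid, L = μ₀N²A/ℓ.
L = (4π×10⁻⁷)(3220)²(7.793×10^-4)/(0.137 m) = 7.412×10^-2 H.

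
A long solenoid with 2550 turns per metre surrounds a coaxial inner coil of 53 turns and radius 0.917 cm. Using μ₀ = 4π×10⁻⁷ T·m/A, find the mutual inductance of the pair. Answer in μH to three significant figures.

M ≈ 44.9 μH

The outer solenoid produces a uniform field B₁ = μ₀n₁I₁ across the inner coil,
so the flux linkage is N₂Φ = N₂B₁A₂ = μ₀n₁N₂A₂·I₁, giving M = μ₀n₁N₂A₂.
A₂ = πr² = π(9.170×10^-3 m)² = 2.642×10^-4 m².
M = (4π×10⁻⁷)(2550)(53)(2.642×10^-4) = 4.487×10^-5 H.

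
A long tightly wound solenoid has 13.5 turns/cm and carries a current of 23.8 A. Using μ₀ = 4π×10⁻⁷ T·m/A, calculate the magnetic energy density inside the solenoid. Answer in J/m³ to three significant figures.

B = μ₀nI = (4π×10⁻⁷)(1.350×10^3)(23.8) = 4.038×10^-2 T.
u = B²/(2μ₀) = (4.038×10^-2)²/(2×4π×10⁻⁷) = 648.6 J/m³.

u ≈ 649 J/m³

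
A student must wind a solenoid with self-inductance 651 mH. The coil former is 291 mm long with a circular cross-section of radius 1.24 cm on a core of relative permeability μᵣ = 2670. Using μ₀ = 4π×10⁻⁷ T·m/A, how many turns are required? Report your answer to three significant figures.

N ≈ 342 turns

A = πr² = π(1.240×10^-2 m)² = 4.831×10^-4 m².
From L = μ₀μᵣN²A/ℓ, N = √(Lℓ / (μ₀μᵣA)).
N = √[(0.651)(0.291) / ((4π×10⁻⁷)(2670)×4.831×10^-4)] = √(1.169×10^5) ≈ 341.9.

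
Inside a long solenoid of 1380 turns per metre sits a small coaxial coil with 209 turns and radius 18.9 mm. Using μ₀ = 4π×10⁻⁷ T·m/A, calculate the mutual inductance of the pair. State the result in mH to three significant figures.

The outer solenoid produces a uniform field B₁ = μ₀n₁I₁ across the inner coil,
so the flux linkage is N₂Φ = N₂B₁A₂ = μ₀n₁N₂A₂·I₁, giving M = μ₀n₁N₂A₂.
A₂ = πr² = π(1.890×10^-2 m)² = 1.122×10^-3 m².
M = (4π×10⁻⁷)(1380)(209)(1.122×10^-3) = 4.067×10^-4 H.

M ≈ 0.407 mH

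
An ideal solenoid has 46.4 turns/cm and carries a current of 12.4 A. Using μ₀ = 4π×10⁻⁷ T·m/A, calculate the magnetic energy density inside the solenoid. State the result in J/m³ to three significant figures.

u ≈ 2080 J/m³

B = μ₀nI = (4π×10⁻⁷)(4.640×10^3)(12.4) = 7.230×10^-2 T.
u = B²/(2μ₀) = (7.230×10^-2)²/(2×4π×10⁻⁷) = 2.080×10^3 J/m³.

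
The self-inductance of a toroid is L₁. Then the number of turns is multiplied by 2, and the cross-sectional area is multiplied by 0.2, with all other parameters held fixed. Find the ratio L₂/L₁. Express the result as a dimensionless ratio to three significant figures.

For a toroid, L ∝ μᵣN²A/R.
L₂/L₁ = (2)^2 × (0.2) = 0.800.

L₂/L₁ = 0.800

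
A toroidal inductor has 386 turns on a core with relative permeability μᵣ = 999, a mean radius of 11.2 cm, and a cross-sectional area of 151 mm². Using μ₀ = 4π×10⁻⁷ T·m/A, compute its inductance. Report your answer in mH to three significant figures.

L ≈ 40.1 mH

For a thin toroid, L = μ₀μᵣN²A/(2πR).
L = (4π×10⁻⁷)(999)(386)²(1.510×10^-4) / (2π×0.112 m) = 4.014×10^-2 H.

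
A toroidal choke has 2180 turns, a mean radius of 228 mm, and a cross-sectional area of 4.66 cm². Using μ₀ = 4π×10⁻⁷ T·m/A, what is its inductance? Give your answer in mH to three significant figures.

For a thin toroid, L = μ₀N²A/(2πR).
L = (4π×10⁻⁷)(2180)²(4.660×10^-4) / (2π×0.228 m) = 1.943×10^-3 H.

L ≈ 1.94 mH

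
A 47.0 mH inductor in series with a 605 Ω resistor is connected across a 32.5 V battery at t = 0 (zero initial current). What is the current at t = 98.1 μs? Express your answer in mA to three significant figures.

τ = L/R = 4.700×10^-2/605 = 7.769×10^-5 s; final current I_∞ = ε/R = 32.5/605 = 5.372×10^-2 A.
I(t) = I_∞(1 − e^(−t/τ)) with t/τ = 1.263.
I = (5.372×10^-2)(1 − e^(−1.263)) = 3.852×10^-2 A.

I ≈ 38.5 mA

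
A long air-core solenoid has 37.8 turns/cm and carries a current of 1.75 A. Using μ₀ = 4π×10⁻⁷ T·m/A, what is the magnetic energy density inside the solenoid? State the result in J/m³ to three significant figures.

B = μ₀nI = (4π×10⁻⁷)(3.780×10^3)(1.75) = 8.313×10^-3 T.
u = B²/(2μ₀) = (8.313×10^-3)²/(2×4π×10⁻⁷) = 27.49 J/m³.

u ≈ 27.5 J/m³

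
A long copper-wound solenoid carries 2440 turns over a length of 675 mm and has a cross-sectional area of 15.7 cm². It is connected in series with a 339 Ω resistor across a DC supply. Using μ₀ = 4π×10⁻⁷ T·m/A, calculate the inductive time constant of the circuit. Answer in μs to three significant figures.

A = 15.7 cm² = 1.570×10^-3 m².
L = μ₀N²A/ℓ = (4π×10⁻⁷)(2440)²(1.570×10^-3)/(0.675) = 1.740×10^-2 H.
τ = L/R = (1.740×10^-2)/(339) = 5.133×10^-5 s.

τ ≈ 51.3 μs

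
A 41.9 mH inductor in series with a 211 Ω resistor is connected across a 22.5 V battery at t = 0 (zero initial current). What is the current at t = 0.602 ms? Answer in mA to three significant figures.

τ = L/R = 4.190×10^-2/211 = 1.986×10^-4 s; final current I_∞ = ε/R = 22.5/211 = 0.1066 A.
I(t) = I_∞(1 − e^(−t/τ)) with t/τ = 3.032.
I = (0.1066)(1 − e^(−3.032)) = 0.10149 A.

I ≈ 101 mA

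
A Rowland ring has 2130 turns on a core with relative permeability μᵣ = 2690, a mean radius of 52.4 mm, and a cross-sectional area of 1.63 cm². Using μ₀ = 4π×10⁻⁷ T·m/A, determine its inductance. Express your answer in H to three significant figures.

For a thin toroid, L = μ₀μᵣN²A/(2πR).
L = (4π×10⁻⁷)(2690)(2130)²(1.630×10^-4) / (2π×5.240×10^-2 m) = 7.593 H.

L ≈ 7.59 H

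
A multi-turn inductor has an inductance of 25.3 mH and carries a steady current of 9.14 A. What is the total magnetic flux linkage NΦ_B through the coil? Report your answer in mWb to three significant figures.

NΦ_B ≈ 231 mWb

From L = NΦ_B/I, the flux linkage is NΦ_B = LI.
NΦ_B = (2.530×10^-2 H)(9.14 A) = 0.2312 Wb.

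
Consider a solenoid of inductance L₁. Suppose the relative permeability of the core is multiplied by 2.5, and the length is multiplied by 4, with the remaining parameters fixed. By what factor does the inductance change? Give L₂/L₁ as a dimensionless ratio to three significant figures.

L₂/L₁ = 0.625

For a solenoid, L ∝ μᵣN²A/ℓ.
L₂/L₁ = (2.5) × (4)^-1 = 0.625.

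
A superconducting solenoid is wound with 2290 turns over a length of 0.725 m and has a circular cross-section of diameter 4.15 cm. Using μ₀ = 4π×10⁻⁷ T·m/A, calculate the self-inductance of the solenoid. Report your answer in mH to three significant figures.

L ≈ 12.3 mH

A = π(d/2)² = π(2.075×10^-2 m)² = 1.353×10^-3 m².
For a long solenoid, L = μ₀N²A/ℓ.
L = (4π×10⁻⁷)(2290)²(1.353×10^-3)/(0.725 m) = 1.230×10^-2 H.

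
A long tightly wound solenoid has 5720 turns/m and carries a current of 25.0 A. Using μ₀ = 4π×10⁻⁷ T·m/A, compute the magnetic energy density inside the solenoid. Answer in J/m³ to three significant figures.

u ≈ 12800 J/m³

B = μ₀nI = (4π×10⁻⁷)(5.720×10^3)(25.0) = 0.1797 T.
u = B²/(2μ₀) = (0.1797)²/(2×4π×10⁻⁷) = 1.2848×10^4 J/m³.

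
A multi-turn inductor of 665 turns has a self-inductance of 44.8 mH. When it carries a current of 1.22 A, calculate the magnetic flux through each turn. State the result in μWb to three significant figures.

Φ_B ≈ 82.2 μWb

From L = NΦ_B/I, the flux per turn is Φ_B = LI/N.
Φ_B = (4.480×10^-2 H)(1.22 A)/665 = 8.219×10^-5 Wb.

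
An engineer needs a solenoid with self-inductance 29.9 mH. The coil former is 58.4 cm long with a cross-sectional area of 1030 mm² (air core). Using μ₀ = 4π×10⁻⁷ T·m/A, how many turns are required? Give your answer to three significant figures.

N ≈ 3670 turns

A = 1030 mm² = 1.030×10^-3 m².
From L = μ₀N²A/ℓ, N = √(Lℓ / (μ₀A)).
N = √[(2.990×10^-2)(0.584) / ((4π×10⁻⁷)×1.030×10^-3)] = √(1.349×10^7) ≈ 3673.0.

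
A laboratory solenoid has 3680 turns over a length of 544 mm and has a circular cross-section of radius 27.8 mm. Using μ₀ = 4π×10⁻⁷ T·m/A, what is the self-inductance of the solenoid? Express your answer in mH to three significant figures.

A = πr² = π(2.780×10^-2 m)² = 2.428×10^-3 m².
For a long solenoid, L = μ₀N²A/ℓ.
L = (4π×10⁻⁷)(3680)²(2.428×10^-3)/(0.544 m) = 7.595×10^-2 H.

L ≈ 76.0 mH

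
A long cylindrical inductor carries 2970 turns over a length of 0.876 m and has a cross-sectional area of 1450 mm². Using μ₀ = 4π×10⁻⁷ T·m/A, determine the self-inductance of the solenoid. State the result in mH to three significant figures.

L ≈ 18.3 mH

A = 1450 mm² = 1.450×10^-3 m².
For a long solenoid, L = μ₀N²A/ℓ.
L = (4π×10⁻⁷)(2970)²(1.450×10^-3)/(0.876 m) = 1.8348×10^-2 H.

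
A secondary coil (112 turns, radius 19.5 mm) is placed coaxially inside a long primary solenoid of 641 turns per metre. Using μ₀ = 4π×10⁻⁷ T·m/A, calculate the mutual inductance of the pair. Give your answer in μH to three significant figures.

The outer solenoid produces a uniform field B₁ = μ₀n₁I₁ across the inner coil,
so the flux linkage is N₂Φ = N₂B₁A₂ = μ₀n₁N₂A₂·I₁, giving M = μ₀n₁N₂A₂.
A₂ = πr² = π(1.950×10^-2 m)² = 1.1946×10^-3 m².
M = (4π×10⁻⁷)(641)(112)(1.1946×10^-3) = 1.078×10^-4 H.

M ≈ 108 μH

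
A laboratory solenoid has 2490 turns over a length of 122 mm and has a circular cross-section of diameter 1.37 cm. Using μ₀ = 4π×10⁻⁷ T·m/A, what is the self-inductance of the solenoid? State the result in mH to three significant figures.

A = π(d/2)² = π(6.850×10^-3 m)² = 1.474×10^-4 m².
For a long solenoid, L = μ₀N²A/ℓ.
L = (4π×10⁻⁷)(2490)²(1.474×10^-4)/(0.122 m) = 9.414×10^-3 H.

L ≈ 9.41 mH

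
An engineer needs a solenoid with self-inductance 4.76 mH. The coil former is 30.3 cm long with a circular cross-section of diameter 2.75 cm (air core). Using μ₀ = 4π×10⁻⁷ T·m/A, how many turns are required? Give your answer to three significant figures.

A = π(d/2)² = π(1.375×10^-2 m)² = 5.940×10^-4 m².
From L = μ₀N²A/ℓ, N = √(Lℓ / (μ₀A)).
N = √[(4.760×10^-3)(0.303) / ((4π×10⁻⁷)×5.940×10^-4)] = √(1.932×10^6) ≈ 1390.1.

N ≈ 1390 turns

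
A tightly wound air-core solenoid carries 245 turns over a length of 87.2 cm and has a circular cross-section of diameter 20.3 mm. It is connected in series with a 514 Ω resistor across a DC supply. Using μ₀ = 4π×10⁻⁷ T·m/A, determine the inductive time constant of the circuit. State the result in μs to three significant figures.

τ ≈ 0.0545 μs

A = π(d/2)² = π(1.015×10^-2 m)² = 3.237×10^-4 m².
L = μ₀N²A/ℓ = (4π×10⁻⁷)(245)²(3.237×10^-4)/(0.872) = 2.800×10^-5 H.
τ = L/R = (2.800×10^-5)/(514) = 5.447×10^-8 s.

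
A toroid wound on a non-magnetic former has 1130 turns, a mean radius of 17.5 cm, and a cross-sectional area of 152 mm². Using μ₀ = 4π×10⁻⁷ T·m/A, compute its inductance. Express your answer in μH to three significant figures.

L ≈ 222 μH

For a thin toroid, L = μ₀N²A/(2πR).
L = (4π×10⁻⁷)(1130)²(1.520×10^-4) / (2π×0.175 m) = 2.218×10^-4 H.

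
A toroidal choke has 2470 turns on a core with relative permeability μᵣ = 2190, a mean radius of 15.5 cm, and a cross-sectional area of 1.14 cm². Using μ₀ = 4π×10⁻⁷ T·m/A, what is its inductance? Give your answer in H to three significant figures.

For a thin toroid, L = μ₀μᵣN²A/(2πR).
L = (4π×10⁻⁷)(2190)(2470)²(1.140×10^-4) / (2π×0.155 m) = 1.965 H.

L ≈ 1.97 H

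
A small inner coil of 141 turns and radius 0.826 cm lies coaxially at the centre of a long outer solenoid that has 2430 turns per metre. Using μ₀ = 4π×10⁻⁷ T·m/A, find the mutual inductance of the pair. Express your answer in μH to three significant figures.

M ≈ 92.3 μH

The outer solenoid produces a uniform field B₁ = μ₀n₁I₁ across the inner coil,
so the flux linkage is N₂Φ = N₂B₁A₂ = μ₀n₁N₂A₂·I₁, giving M = μ₀n₁N₂A₂.
A₂ = πr² = π(8.260×10^-3 m)² = 2.143×10^-4 m².
M = (4π×10⁻⁷)(2430)(141)(2.143×10^-4) = 9.229×10^-5 H.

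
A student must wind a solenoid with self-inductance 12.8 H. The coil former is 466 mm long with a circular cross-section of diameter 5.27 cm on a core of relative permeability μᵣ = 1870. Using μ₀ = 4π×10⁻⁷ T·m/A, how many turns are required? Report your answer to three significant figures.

A = π(d/2)² = π(2.635×10^-2 m)² = 2.181×10^-3 m².
From L = μ₀μᵣN²A/ℓ, N = √(Lℓ / (μ₀μᵣA)).
N = √[(12.8)(0.466) / ((4π×10⁻⁷)(1870)×2.181×10^-3)] = √(1.164×10^6) ≈ 1078.7.

N ≈ 1080 turns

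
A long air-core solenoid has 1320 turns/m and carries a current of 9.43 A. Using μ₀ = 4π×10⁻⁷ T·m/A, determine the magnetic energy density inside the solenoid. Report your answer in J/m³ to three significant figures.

B = μ₀nI = (4π×10⁻⁷)(1.320×10^3)(9.43) = 1.564×10^-2 T.
u = B²/(2μ₀) = (1.564×10^-2)²/(2×4π×10⁻⁷) = 97.35 J/m³.

u ≈ 97.4 J/m³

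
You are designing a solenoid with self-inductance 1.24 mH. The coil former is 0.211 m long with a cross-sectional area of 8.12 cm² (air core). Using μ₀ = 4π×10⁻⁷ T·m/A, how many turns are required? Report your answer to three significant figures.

N ≈ 506 turns

A = 8.12 cm² = 8.120×10^-4 m².
From L = μ₀N²A/ℓ, N = √(Lℓ / (μ₀A)).
N = √[(1.240×10^-3)(0.211) / ((4π×10⁻⁷)×8.120×10^-4)] = √(2.564×10^5) ≈ 506.4.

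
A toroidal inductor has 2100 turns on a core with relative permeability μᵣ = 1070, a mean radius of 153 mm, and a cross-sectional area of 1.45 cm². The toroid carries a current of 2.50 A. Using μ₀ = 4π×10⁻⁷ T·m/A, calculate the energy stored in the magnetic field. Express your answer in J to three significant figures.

L = μ₀μᵣN²A/(2πR) = (4π×10⁻⁷)(1070)(2100)²(1.450×10^-4)/(2π×0.153) = 0.8944 H.
U = ½LI² = ½(0.8944)(2.50)² = 2.79498 J.

U ≈ 2.79 J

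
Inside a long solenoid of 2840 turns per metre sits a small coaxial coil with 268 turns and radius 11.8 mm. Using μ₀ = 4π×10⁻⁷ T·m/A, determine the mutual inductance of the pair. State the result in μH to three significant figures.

M ≈ 418 μH

The outer solenoid produces a uniform field B₁ = μ₀n₁I₁ across the inner coil,
so the flux linkage is N₂Φ = N₂B₁A₂ = μ₀n₁N₂A₂·I₁, giving M = μ₀n₁N₂A₂.
A₂ = πr² = π(1.180×10^-2 m)² = 4.374×10^-4 m².
M = (4π×10⁻⁷)(2840)(268)(4.374×10^-4) = 4.184×10^-4 H.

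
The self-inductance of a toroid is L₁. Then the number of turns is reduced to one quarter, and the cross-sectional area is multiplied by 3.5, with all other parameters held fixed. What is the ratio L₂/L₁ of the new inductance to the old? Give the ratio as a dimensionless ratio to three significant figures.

L₂/L₁ = 0.219

For a toroid, L ∝ μᵣN²A/R.
L₂/L₁ = (0.25)^2 × (3.5) = 0.219.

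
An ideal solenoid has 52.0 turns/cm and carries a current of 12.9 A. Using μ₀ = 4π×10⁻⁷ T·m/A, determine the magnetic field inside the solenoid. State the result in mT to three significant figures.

Inside a long solenoid, B = μ₀nI.
B = (4π×10⁻⁷)(5.200×10^3 m⁻¹)(12.9 A) = 8.430×10^-2 T.

B ≈ 84.3 mT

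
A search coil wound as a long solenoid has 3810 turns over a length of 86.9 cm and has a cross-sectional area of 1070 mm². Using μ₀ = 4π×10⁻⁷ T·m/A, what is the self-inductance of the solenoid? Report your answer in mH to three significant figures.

A = 1070 mm² = 1.070×10^-3 m².
For a long solenoid, L = μ₀N²A/ℓ.
L = (4π×10⁻⁷)(3810)²(1.070×10^-3)/(0.869 m) = 2.246×10^-2 H.

L ≈ 22.5 mH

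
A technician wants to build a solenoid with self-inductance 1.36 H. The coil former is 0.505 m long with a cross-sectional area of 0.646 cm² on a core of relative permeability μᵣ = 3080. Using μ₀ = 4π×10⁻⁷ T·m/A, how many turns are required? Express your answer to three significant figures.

A = 0.646 cm² = 6.460×10^-5 m².
From L = μ₀μᵣN²A/ℓ, N = √(Lℓ / (μ₀μᵣA)).
N = √[(1.36)(0.505) / ((4π×10⁻⁷)(3080)×6.460×10^-5)] = √(2.747×10^6) ≈ 1657.4.

N ≈ 1660 turns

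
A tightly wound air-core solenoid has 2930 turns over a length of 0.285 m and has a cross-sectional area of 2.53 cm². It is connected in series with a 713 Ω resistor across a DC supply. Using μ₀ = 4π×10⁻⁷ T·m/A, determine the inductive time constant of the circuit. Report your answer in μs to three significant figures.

A = 2.53 cm² = 2.530×10^-4 m².
L = μ₀N²A/ℓ = (4π×10⁻⁷)(2930)²(2.530×10^-4)/(0.285) = 9.577×10^-3 H.
τ = L/R = (9.577×10^-3)/(713) = 1.343×10^-5 s.

τ ≈ 13.4 μs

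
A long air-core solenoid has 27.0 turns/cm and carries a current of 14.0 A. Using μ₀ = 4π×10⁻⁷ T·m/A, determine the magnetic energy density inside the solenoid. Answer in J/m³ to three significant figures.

B = μ₀nI = (4π×10⁻⁷)(2.700×10^3)(14.0) = 4.750×10^-2 T.
u = B²/(2μ₀) = (4.750×10^-2)²/(2×4π×10⁻⁷) = 897.8 J/m³.

u ≈ 898 J/m³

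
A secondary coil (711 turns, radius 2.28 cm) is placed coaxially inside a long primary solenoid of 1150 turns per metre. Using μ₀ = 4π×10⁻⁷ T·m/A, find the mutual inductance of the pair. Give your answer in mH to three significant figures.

M ≈ 1.68 mH

The outer solenoid produces a uniform field B₁ = μ₀n₁I₁ across the inner coil,
so the flux linkage is N₂Φ = N₂B₁A₂ = μ₀n₁N₂A₂·I₁, giving M = μ₀n₁N₂A₂.
A₂ = πr² = π(2.280×10^-2 m)² = 1.633×10^-3 m².
M = (4π×10⁻⁷)(1150)(711)(1.633×10^-3) = 1.678×10^-3 H.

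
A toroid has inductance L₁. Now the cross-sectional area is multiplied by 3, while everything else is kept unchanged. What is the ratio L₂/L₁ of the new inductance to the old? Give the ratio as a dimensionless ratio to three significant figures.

For a toroid, L ∝ μᵣN²A/R.
L₂/L₁ = (3) = 3.00.

L₂/L₁ = 3.00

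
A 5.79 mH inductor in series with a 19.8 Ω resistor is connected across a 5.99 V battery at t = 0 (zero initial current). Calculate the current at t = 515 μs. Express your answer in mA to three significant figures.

τ = L/R = 5.790×10^-3/19.8 = 2.924×10^-4 s; final current I_∞ = ε/R = 5.99/19.8 = 0.3025 A.
I(t) = I_∞(1 − e^(−t/τ)) with t/τ = 1.761.
I = (0.3025)(1 − e^(−1.761)) = 0.2505 A.

I ≈ 251 mA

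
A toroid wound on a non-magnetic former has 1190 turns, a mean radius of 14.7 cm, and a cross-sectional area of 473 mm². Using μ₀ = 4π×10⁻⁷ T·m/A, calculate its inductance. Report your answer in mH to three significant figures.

For a thin toroid, L = μ₀N²A/(2πR).
L = (4π×10⁻⁷)(1190)²(4.730×10^-4) / (2π×0.147 m) = 9.113×10^-4 H.

L ≈ 0.911 mH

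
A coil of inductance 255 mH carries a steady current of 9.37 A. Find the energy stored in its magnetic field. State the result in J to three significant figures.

Stored magnetic energy: U = ½LI².
U = ½(0.255 H)(9.37 A)² = 11.19 J.

U ≈ 11.2 J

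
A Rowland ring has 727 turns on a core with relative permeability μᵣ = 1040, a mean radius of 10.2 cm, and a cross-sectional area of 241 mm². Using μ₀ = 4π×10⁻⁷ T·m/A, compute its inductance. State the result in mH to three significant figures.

L ≈ 260 mH

For a thin toroid, L = μ₀μᵣN²A/(2πR).
L = (4π×10⁻⁷)(1040)(727)²(2.410×10^-4) / (2π×0.102 m) = 0.2597 H.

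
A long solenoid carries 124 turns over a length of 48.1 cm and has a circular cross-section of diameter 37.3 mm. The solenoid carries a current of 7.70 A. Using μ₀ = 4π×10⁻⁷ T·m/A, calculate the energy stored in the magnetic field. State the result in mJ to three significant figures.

U ≈ 1.30 mJ

A = π(d/2)² = π(1.865×10^-2 m)² = 1.093×10^-3 m².
L = μ₀N²A/ℓ = (4π×10⁻⁷)(124)²(1.093×10^-3)/(0.481) = 4.390×10^-5 H.
U = ½LI² = ½(4.390×10^-5)(7.70)² = 1.301×10^-3 J.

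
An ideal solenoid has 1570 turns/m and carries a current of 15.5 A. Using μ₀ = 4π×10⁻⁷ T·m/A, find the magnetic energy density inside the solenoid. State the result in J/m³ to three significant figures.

B = μ₀nI = (4π×10⁻⁷)(1.570×10^3)(15.5) = 3.058×10^-2 T.
u = B²/(2μ₀) = (3.058×10^-2)²/(2×4π×10⁻⁷) = 372.1 J/m³.

u ≈ 372 J/m³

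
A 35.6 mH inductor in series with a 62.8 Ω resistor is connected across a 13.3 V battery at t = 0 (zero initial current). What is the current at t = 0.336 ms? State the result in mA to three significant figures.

I ≈ 94.7 mA

τ = L/R = 3.560×10^-2/62.8 = 5.669×10^-4 s; final current I_∞ = ε/R = 13.3/62.8 = 0.2118 A.
I(t) = I_∞(1 − e^(−t/τ)) with t/τ = 0.593.
I = (0.2118)(1 − e^(−0.593)) = 9.470×10^-2 A.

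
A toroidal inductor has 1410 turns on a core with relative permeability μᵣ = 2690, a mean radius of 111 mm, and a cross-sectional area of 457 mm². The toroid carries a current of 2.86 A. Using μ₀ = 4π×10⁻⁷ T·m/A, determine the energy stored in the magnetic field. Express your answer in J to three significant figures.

L = μ₀μᵣN²A/(2πR) = (4π×10⁻⁷)(2690)(1410)²(4.570×10^-4)/(2π×0.111) = 4.404 H.
U = ½LI² = ½(4.404)(2.86)² = 18.01 J.

U ≈ 18.0 J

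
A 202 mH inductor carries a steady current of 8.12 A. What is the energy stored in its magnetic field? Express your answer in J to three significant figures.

Stored magnetic energy: U = ½LI².
U = ½(0.202 H)(8.12 A)² = 6.659 J.

U ≈ 6.66 J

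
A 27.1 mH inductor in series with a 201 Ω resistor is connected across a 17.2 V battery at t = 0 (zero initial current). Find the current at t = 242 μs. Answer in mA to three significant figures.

I ≈ 71.4 mA

τ = L/R = 2.710×10^-2/201 = 1.348×10^-4 s; final current I_∞ = ε/R = 17.2/201 = 8.557×10^-2 A.
I(t) = I_∞(1 − e^(−t/τ)) with t/τ = 1.795.
I = (8.557×10^-2)(1 − e^(−1.795)) = 7.135×10^-2 A.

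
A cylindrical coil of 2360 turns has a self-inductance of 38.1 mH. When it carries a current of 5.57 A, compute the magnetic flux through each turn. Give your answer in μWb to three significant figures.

Φ_B ≈ 89.9 μWb

From L = NΦ_B/I, the flux per turn is Φ_B = LI/N.
Φ_B = (3.810×10^-2 H)(5.57 A)/2360 = 8.992×10^-5 Wb.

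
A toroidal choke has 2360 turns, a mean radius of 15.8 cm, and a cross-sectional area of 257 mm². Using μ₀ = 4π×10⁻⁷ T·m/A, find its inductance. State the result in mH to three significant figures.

For a thin toroid, L = μ₀N²A/(2πR).
L = (4π×10⁻⁷)(2360)²(2.570×10^-4) / (2π×0.158 m) = 1.812×10^-3 H.

L ≈ 1.81 mH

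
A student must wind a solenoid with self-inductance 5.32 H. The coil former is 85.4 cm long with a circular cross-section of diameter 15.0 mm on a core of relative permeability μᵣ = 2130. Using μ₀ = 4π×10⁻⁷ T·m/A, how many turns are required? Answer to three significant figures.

A = π(d/2)² = π(7.500×10^-3 m)² = 1.767×10^-4 m².
From L = μ₀μᵣN²A/ℓ, N = √(Lℓ / (μ₀μᵣA)).
N = √[(5.32)(0.854) / ((4π×10⁻⁷)(2130)×1.767×10^-4)] = √(9.605×10^6) ≈ 3099.2.

N ≈ 3100 turns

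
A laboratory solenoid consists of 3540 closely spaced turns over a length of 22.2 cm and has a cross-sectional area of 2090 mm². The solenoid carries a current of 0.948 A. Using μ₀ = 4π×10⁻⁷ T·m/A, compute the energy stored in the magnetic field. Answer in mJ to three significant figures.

U ≈ 66.6 mJ

A = 2090 mm² = 2.090×10^-3 m².
L = μ₀N²A/ℓ = (4π×10⁻⁷)(3540)²(2.090×10^-3)/(0.222) = 0.1483 H.
U = ½LI² = ½(0.1483)(0.948)² = 6.662×10^-2 J.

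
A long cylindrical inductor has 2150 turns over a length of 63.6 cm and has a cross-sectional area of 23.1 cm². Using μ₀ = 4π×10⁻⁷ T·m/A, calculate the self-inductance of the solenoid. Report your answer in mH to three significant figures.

L ≈ 21.1 mH

A = 23.1 cm² = 2.310×10^-3 m².
For a long solenoid, L = μ₀N²A/ℓ.
L = (4π×10⁻⁷)(2150)²(2.310×10^-3)/(0.636 m) = 2.110×10^-2 H.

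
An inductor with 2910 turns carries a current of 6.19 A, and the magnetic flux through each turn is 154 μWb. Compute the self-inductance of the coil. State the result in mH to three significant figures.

L ≈ 72.4 mH

Self-inductance is defined by L = NΦ_B/I (flux linkage over current).
L = (2910)(1.540×10^-4 Wb)/(6.19 A) = 7.240×10^-2 H.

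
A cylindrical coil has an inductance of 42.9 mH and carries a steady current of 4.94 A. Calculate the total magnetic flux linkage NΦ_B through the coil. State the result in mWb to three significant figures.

NΦ_B ≈ 212 mWb

From L = NΦ_B/I, the flux linkage is NΦ_B = LI.
NΦ_B = (4.290×10^-2 H)(4.94 A) = 0.2119 Wb.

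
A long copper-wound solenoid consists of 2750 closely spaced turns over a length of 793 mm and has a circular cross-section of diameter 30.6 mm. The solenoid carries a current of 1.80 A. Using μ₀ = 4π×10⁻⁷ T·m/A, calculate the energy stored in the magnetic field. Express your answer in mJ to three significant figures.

U ≈ 14.3 mJ

A = π(d/2)² = π(1.530×10^-2 m)² = 7.354×10^-4 m².
L = μ₀N²A/ℓ = (4π×10⁻⁷)(2750)²(7.354×10^-4)/(0.793) = 8.813×10^-3 H.
U = ½LI² = ½(8.813×10^-3)(1.80)² = 1.428×10^-2 J.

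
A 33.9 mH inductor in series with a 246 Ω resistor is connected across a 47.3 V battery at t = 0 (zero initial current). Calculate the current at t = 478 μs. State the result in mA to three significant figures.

τ = L/R = 3.390×10^-2/246 = 1.378×10^-4 s; final current I_∞ = ε/R = 47.3/246 = 0.1923 A.
I(t) = I_∞(1 − e^(−t/τ)) with t/τ = 3.469.
I = (0.1923)(1 − e^(−3.469)) = 0.1863 A.

I ≈ 186 mA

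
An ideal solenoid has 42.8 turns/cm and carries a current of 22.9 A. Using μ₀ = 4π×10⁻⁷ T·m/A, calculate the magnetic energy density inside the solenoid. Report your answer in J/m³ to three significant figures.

B = μ₀nI = (4π×10⁻⁷)(4.280×10^3)(22.9) = 0.1232 T.
u = B²/(2μ₀) = (0.1232)²/(2×4π×10⁻⁷) = 6.036×10^3 J/m³.

u ≈ 6040 J/m³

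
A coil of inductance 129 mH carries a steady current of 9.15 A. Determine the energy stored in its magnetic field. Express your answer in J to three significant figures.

Stored magnetic energy: U = ½LI².
U = ½(0.129 H)(9.15 A)² = 5.4 J.

U ≈ 5.40 J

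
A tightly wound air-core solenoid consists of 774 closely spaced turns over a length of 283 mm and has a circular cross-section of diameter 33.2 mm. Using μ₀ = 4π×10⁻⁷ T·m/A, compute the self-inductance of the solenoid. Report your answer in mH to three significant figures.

L ≈ 2.30 mH

A = π(d/2)² = π(1.660×10^-2 m)² = 8.657×10^-4 m².
For a long solenoid, L = μ₀N²A/ℓ.
L = (4π×10⁻⁷)(774)²(8.657×10^-4)/(0.283 m) = 2.303×10^-3 H.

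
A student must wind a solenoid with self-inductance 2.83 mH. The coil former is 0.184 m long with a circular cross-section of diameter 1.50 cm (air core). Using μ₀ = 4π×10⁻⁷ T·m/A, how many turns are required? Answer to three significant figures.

A = π(d/2)² = π(7.500×10^-3 m)² = 1.767×10^-4 m².
From L = μ₀N²A/ℓ, N = √(Lℓ / (μ₀A)).
N = √[(2.830×10^-3)(0.184) / ((4π×10⁻⁷)×1.767×10^-4)] = √(2.3449×10^6) ≈ 1531.3.

N ≈ 1530 turns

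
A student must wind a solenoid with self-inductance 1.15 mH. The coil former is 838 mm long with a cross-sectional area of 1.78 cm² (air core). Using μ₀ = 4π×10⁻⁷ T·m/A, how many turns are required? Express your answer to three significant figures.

A = 1.78 cm² = 1.780×10^-4 m².
From L = μ₀N²A/ℓ, N = √(Lℓ / (μ₀A)).
N = √[(1.150×10^-3)(0.838) / ((4π×10⁻⁷)×1.780×10^-4)] = √(4.308×10^6) ≈ 2075.7.

N ≈ 2080 turns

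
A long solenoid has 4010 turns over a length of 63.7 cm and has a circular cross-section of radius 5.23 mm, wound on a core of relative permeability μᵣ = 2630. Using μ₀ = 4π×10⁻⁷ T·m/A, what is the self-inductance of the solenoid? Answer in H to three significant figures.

L ≈ 7.17 H

A = πr² = π(5.230×10^-3 m)² = 8.593×10^-5 m².
For a long solenoid, L = μ₀μᵣN²A/ℓ.
L = (4π×10⁻⁷)(2630)(4010)²(8.593×10^-5)/(0.637 m) = 7.169 H.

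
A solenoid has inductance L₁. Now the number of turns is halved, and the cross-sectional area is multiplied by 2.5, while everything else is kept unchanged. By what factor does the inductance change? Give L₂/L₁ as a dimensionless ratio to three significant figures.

For a solenoid, L ∝ μᵣN²A/ℓ.
L₂/L₁ = (0.5)^2 × (2.5) = 0.625.

L₂/L₁ = 0.625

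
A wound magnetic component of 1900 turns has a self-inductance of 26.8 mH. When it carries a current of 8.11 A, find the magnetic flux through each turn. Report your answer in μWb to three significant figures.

From L = NΦ_B/I, the flux per turn is Φ_B = LI/N.
Φ_B = (2.680×10^-2 H)(8.11 A)/1900 = 1.144×10^-4 Wb.

Φ_B ≈ 114 μWb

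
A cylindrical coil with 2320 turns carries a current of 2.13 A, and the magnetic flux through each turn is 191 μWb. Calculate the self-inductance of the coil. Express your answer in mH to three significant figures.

L ≈ 208 mH

Self-inductance is defined by L = NΦ_B/I (flux linkage over current).
L = (2320)(1.910×10^-4 Wb)/(2.13 A) = 0.208 H.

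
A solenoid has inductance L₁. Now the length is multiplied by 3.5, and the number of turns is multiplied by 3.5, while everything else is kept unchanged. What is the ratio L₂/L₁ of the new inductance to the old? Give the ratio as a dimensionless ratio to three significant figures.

For a solenoid, L ∝ μᵣN²A/ℓ.
L₂/L₁ = (3.5)^-1 × (3.5)^2 = 3.50.

L₂/L₁ = 3.50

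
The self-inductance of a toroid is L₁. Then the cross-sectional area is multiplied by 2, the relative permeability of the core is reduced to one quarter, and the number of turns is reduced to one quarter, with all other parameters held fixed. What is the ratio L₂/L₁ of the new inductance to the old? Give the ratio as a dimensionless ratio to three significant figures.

L₂/L₁ = 0.0313

For a toroid, L ∝ μᵣN²A/R.
L₂/L₁ = (2) × (0.25) × (0.25)^2 = 0.0313.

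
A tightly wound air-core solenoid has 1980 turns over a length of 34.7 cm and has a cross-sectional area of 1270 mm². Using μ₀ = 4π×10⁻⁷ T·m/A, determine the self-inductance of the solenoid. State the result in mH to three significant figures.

A = 1270 mm² = 1.270×10^-3 m².
For a long solenoid, L = μ₀N²A/ℓ.
L = (4π×10⁻⁷)(1980)²(1.270×10^-3)/(0.347 m) = 1.803×10^-2 H.

L ≈ 18.0 mH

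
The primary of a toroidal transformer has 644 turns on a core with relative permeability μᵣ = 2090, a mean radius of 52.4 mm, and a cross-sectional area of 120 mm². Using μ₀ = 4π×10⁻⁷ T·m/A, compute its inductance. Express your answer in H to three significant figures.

L ≈ 0.397 H

For a thin toroid, L = μ₀μᵣN²A/(2πR).
L = (4π×10⁻⁷)(2090)(644)²(1.200×10^-4) / (2π×5.240×10^-2 m) = 0.397 H.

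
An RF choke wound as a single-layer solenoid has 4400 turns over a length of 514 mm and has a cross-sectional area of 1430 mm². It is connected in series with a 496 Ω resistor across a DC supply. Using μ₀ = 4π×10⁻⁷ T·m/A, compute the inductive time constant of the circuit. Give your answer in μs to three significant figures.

A = 1430 mm² = 1.430×10^-3 m².
L = μ₀N²A/ℓ = (4π×10⁻⁷)(4400)²(1.430×10^-3)/(0.514) = 6.768×10^-2 H.
τ = L/R = (6.768×10^-2)/(496) = 1.3646×10^-4 s.

τ ≈ 136 μs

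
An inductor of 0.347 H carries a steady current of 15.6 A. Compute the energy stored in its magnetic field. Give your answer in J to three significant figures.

U ≈ 42.2 J

Stored magnetic energy: U = ½LI².
U = ½(0.347 H)(15.6 A)² = 42.22 J.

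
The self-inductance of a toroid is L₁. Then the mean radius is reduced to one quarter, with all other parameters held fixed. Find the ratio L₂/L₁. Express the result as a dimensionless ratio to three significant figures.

L₂/L₁ = 4.00

For a toroid, L ∝ μᵣN²A/R.
L₂/L₁ = (0.25)^-1 = 4.00.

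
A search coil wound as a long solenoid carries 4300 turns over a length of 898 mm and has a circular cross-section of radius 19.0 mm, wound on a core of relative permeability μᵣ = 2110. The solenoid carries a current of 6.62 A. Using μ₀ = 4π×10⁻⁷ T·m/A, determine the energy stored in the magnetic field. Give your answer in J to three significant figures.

U ≈ 1360 J

A = πr² = π(1.900×10^-2 m)² = 1.134×10^-3 m².
L = μ₀μᵣN²A/ℓ = (4π×10⁻⁷)(2110)(4300)²(1.134×10^-3)/(0.898) = 61.92 H.
U = ½LI² = ½(61.92)(6.62)² = 1.357×10^3 J.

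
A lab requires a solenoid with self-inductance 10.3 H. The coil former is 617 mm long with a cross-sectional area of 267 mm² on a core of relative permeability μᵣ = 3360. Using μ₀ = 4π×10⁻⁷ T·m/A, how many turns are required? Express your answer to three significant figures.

A = 267 mm² = 2.670×10^-4 m².
From L = μ₀μᵣN²A/ℓ, N = √(Lℓ / (μ₀μᵣA)).
N = √[(10.3)(0.617) / ((4π×10⁻⁷)(3360)×2.670×10^-4)] = √(5.637×10^6) ≈ 2374.3.

N ≈ 2370 turns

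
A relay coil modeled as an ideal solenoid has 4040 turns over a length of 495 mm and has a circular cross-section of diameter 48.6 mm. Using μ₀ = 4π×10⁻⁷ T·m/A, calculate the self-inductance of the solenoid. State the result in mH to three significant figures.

A = π(d/2)² = π(2.430×10^-2 m)² = 1.855×10^-3 m².
For a long solenoid, L = μ₀N²A/ℓ.
L = (4π×10⁻⁷)(4040)²(1.855×10^-3)/(0.495 m) = 7.687×10^-2 H.

L ≈ 76.9 mH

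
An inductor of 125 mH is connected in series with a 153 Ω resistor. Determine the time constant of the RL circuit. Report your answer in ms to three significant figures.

τ ≈ 0.817 ms

τ = L/R = (0.125 H)/(153 Ω) = 8.170×10^-4 s.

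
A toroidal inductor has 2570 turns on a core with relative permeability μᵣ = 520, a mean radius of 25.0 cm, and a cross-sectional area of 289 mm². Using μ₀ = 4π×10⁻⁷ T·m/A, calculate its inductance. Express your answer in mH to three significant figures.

For a thin toroid, L = μ₀μᵣN²A/(2πR).
L = (4π×10⁻⁷)(520)(2570)²(2.890×10^-4) / (2π×0.25 m) = 0.7941 H.

L ≈ 794 mH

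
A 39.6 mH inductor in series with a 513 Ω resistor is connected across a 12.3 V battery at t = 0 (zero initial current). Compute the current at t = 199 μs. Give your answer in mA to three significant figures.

τ = L/R = 3.960×10^-2/513 = 7.719×10^-5 s; final current I_∞ = ε/R = 12.3/513 = 2.398×10^-2 A.
I(t) = I_∞(1 − e^(−t/τ)) with t/τ = 2.578.
I = (2.398×10^-2)(1 − e^(−2.578)) = 2.216×10^-2 A.

I ≈ 22.2 mA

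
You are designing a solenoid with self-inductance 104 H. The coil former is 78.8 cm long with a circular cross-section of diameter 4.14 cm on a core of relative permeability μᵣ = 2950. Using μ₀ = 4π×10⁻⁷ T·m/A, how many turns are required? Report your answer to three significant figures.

A = π(d/2)² = π(2.070×10^-2 m)² = 1.346×10^-3 m².
From L = μ₀μᵣN²A/ℓ, N = √(Lℓ / (μ₀μᵣA)).
N = √[(104)(0.788) / ((4π×10⁻⁷)(2950)×1.346×10^-3)] = √(1.642×10^7) ≈ 4052.5.

N ≈ 4050 turns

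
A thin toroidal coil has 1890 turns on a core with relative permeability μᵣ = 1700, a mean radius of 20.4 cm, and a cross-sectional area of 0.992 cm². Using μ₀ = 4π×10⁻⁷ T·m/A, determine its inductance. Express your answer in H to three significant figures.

For a thin toroid, L = μ₀μᵣN²A/(2πR).
L = (4π×10⁻⁷)(1700)(1890)²(9.920×10^-5) / (2π×0.204 m) = 0.5906 H.

L ≈ 0.591 H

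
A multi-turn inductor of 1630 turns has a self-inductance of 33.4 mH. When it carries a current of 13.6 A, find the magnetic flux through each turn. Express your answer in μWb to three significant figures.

From L = NΦ_B/I, the flux per turn is Φ_B = LI/N.
Φ_B = (3.340×10^-2 H)(13.6 A)/1630 = 2.787×10^-4 Wb.

Φ_B ≈ 279 μWb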